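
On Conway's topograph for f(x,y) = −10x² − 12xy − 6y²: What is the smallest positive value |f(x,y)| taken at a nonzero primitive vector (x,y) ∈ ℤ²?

translate: b→-8 (≡12 mod 20), so (10,12,6)→(10,-8,4)
flip: (10,-8,4)→(4,8,10)
translate: b→0 (≡8 mod 8), so (4,8,10)→(4,0,6)
reduced (well bottom): (4,0,6) with a≤c, −a<b≤a
well minimum |f| = |-4| = 4 (negative-definite)

4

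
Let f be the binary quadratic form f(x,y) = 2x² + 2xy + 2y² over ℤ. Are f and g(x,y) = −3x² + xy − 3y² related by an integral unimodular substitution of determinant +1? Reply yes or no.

D₁ = -12, D₂ = -35
discriminants differ ⇒ not SL₂(ℤ)-equivalent

no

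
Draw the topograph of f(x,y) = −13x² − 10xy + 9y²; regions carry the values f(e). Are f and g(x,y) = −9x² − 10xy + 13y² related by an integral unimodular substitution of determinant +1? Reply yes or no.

D₁ = 568, D₂ = 568
river cycle of f (length 6): (9, 10, -13), (-13, 16, 6), (6, 20, -7), (-7, 22, 3), (3, 20, -14), (-14, 8, 9)
river cycle of g (length 6): (13, 10, -9), (-9, 8, 14), (14, 20, -3), (-3, 22, 7), (7, 20, -6), (-6, 16, 13)
cycles differ ⇒ inequivalent

no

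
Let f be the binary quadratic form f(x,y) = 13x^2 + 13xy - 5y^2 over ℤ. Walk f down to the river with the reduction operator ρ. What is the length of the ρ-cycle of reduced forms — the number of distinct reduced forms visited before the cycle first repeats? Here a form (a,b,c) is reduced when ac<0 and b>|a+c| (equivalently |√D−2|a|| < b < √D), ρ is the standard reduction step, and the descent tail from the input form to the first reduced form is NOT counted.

D = 429, ⌊√D⌋ = 20
river: ρ → (-5,17,7)
river: ρ → (7,11,-11)
river: ρ → (-11,11,7)
river: ρ → (7,17,-5)
river: ρ → (-5,13,13)
river: ρ → (13,13,-5)
ρ-cycle length = 6 (tail of 0 descent steps not counted)

6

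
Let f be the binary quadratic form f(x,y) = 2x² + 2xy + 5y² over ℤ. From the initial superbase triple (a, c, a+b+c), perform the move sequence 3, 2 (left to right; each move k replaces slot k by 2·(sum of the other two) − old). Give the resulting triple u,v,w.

start (2,5,9) = (f(1,0),f(0,1),f(1,1))
replace slot 3: 2·(2+5) − 9 = 5 → (2,5,5)
replace slot 2: 2·(2+5) − 5 = 9 → (2,9,5)

2,9,5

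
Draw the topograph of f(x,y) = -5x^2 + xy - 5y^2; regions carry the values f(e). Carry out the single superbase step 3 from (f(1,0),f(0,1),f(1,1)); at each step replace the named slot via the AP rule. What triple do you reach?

start (-5,-5,-9) = (f(1,0),f(0,1),f(1,1))
replace slot 3: 2·((-5)+(-5)) − (-9) = -11 → (-5,-5,-11)

-5,-5,-11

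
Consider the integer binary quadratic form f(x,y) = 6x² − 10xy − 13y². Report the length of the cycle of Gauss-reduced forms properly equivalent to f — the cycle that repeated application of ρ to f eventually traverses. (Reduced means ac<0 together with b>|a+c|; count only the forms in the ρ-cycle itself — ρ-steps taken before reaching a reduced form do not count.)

D = 412, ⌊√D⌋ = 20
descent: ρ → (-13,10,6)  [lands on river]
river: ρ → (6,14,-9)
river: ρ → (-9,4,11)
river: ρ → (11,18,-2)
river: ρ → (-2,18,11)
river: ρ → (11,4,-9)
river: ρ → (-9,14,6)
river: ρ → (6,10,-13)
river: ρ → (-13,16,3)
river: ρ → (3,20,-1)
river: ρ → (-1,20,3)
river: ρ → (3,16,-13)
ρ-cycle length = 12 (tail of 1 descent step not counted)

12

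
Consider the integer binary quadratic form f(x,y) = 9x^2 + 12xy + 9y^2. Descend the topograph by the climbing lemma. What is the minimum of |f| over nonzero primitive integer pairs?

translate: b→-6 (≡12 mod 18), so (9,12,9)→(9,-6,6)
flip: (9,-6,6)→(6,6,9)
reduced (well bottom): (6,6,9) with a≤c, −a<b≤a
well minimum = a = 6

6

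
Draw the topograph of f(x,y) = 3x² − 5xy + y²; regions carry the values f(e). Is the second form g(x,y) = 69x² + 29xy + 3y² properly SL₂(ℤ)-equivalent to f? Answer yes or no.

D₁ = 13, D₂ = 13
river cycle of f (length 2): (1, 3, -1), (-1, 3, 1)
river cycle of g (length 2): (-1, 3, 1), (1, 3, -1)
cycles coincide ⇒ equivalent

yes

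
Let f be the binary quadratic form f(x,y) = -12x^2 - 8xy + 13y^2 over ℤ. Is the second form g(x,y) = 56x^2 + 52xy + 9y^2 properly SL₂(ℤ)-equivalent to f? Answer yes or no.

D₁ = 688, D₂ = 688
river cycle of f (length 16): (13, 8, -12), (-12, 16, 9), (9, 20, -8), (-8, 12, 17), (17, 22, -3), (-3, 26, 1), (1, 26, -3), (-3, 22, 17), (17, 12, -8), (-8, 20, 9), … (6 more)
river cycle of g (length 16): (9, 20, -8), (-8, 12, 17), (17, 22, -3), (-3, 26, 1), (1, 26, -3), (-3, 22, 17), (17, 12, -8), (-8, 20, 9), (9, 16, -12), (-12, 8, 13), … (6 more)
cycles coincide ⇒ equivalent

yes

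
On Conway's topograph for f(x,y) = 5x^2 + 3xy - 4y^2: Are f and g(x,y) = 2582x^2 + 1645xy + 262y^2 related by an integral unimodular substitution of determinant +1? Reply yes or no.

D₁ = 89, D₂ = 89
river cycle of f (length 14): (-4, 5, 4), (4, 3, -5), (-5, 7, 2), (2, 9, -1), (-1, 9, 2), (2, 7, -5), (-5, 3, 4), (4, 5, -4), (-4, 3, 5), (5, 7, -2), … (4 more)
river cycle of g (length 14): (5, 3, -4), (-4, 5, 4), (4, 3, -5), (-5, 7, 2), (2, 9, -1), (-1, 9, 2), (2, 7, -5), (-5, 3, 4), (4, 5, -4), (-4, 3, 5), … (4 more)
cycles coincide ⇒ equivalent

yes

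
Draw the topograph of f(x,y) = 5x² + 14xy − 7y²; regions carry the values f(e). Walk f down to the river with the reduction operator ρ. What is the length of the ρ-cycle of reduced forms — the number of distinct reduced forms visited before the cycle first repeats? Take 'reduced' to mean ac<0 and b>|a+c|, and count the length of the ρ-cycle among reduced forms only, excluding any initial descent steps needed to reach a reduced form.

D = 336, ⌊√D⌋ = 18
river: ρ → (-7,14,5)
river: ρ → (5,16,-4)
river: ρ → (-4,16,5)
river: ρ → (5,14,-7)
ρ-cycle length = 4 (tail of 0 descent steps not counted)

4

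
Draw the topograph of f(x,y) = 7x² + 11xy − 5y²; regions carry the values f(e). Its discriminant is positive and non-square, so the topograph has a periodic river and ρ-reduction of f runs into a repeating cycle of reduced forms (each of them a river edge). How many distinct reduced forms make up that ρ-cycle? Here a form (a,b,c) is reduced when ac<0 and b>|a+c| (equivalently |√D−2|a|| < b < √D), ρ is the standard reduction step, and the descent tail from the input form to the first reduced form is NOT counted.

D = 261, ⌊√D⌋ = 16
river: ρ → (-5,9,9)
river: ρ → (9,9,-5)
river: ρ → (-5,11,7)
river: ρ → (7,3,-9)
river: ρ → (-9,15,1)
river: ρ → (1,15,-9)
river: ρ → (-9,3,7)
river: ρ → (7,11,-5)
ρ-cycle length = 8 (tail of 0 descent steps not counted)

8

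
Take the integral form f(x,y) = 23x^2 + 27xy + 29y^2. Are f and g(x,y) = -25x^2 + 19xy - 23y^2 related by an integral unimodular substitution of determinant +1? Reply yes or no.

D₁ = -1939, D₂ = -1939
f: translate: b→-19 (≡27 mod 46), so (23,27,29)→(23,-19,25)
f: reduced (well bottom): (23,-19,25) with a≤c, −a<b≤a
g is negative-definite; reduce −g:
−g: flip: (25,-19,23)→(23,19,25)
−g: reduced (well bottom): (23,19,25) with a≤c, −a<b≤a
flip sign back: reduced form of g is (-23,-19,-25)
reduced forms (23, -19, 25) vs (-23, -19, -25) ⇒ inequivalent

no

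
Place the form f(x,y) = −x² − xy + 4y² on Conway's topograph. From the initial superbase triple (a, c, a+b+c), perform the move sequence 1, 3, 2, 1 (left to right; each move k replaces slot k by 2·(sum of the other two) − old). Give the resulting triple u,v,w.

start (-1,4,2) = (f(1,0),f(0,1),f(1,1))
replace slot 1: 2·(4+2) − (-1) = 13 → (13,4,2)
replace slot 3: 2·(13+4) − 2 = 32 → (13,4,32)
replace slot 2: 2·(13+32) − 4 = 86 → (13,86,32)
replace slot 1: 2·(86+32) − 13 = 223 → (223,86,32)

223,86,32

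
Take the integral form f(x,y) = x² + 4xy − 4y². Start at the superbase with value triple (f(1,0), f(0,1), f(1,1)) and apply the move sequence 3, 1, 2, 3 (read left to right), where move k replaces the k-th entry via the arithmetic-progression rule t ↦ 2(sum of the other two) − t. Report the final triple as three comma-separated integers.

start (1,-4,1) = (f(1,0),f(0,1),f(1,1))
replace slot 3: 2·(1+(-4)) − 1 = -7 → (1,-4,-7)
replace slot 1: 2·((-4)+(-7)) − 1 = -23 → (-23,-4,-7)
replace slot 2: 2·((-23)+(-7)) − (-4) = -56 → (-23,-56,-7)
replace slot 3: 2·((-23)+(-56)) − (-7) = -151 → (-23,-56,-151)

-23,-56,-151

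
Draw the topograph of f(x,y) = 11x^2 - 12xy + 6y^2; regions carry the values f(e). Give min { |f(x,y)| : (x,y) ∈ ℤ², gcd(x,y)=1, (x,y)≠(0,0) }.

translate: b→10 (≡-12 mod 22), so (11,-12,6)→(11,10,5)
flip: (11,10,5)→(5,-10,11)
translate: b→0 (≡-10 mod 10), so (5,-10,11)→(5,0,6)
reduced (well bottom): (5,0,6) with a≤c, −a<b≤a
well minimum = a = 5

5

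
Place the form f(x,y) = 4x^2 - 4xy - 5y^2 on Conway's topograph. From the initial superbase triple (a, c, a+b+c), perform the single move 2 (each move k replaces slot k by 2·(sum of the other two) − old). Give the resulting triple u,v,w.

start (4,-5,-5) = (f(1,0),f(0,1),f(1,1))
replace slot 2: 2·(4+(-5)) − (-5) = 3 → (4,3,-5)

4,3,-5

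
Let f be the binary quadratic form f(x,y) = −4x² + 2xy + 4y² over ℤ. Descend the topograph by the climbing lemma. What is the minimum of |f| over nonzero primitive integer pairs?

river: ρ → (4,6,-2)
river: ρ → (-2,6,4)
river: ρ → (4,2,-4)
river: ρ → (-4,6,2)
river: ρ → (2,6,-4)
river: ρ → (-4,2,4)
closes: descent 0, river 6
min |a| on river = 2

2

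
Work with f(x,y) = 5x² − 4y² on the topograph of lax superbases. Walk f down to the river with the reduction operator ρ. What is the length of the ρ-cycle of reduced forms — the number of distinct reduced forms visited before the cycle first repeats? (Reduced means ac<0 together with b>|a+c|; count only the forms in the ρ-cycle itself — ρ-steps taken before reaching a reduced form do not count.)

D = 80, ⌊√D⌋ = 8
descent: ρ → (-4,8,1)  [lands on river]
river: ρ → (1,8,-4)
ρ-cycle length = 2 (tail of 1 descent step not counted)

2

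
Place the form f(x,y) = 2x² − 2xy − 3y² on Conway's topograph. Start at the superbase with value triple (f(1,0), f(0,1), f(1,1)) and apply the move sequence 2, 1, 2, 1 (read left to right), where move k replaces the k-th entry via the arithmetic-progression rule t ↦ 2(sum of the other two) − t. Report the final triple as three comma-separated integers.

start (2,-3,-3) = (f(1,0),f(0,1),f(1,1))
replace slot 2: 2·(2+(-3)) − (-3) = 1 → (2,1,-3)
replace slot 1: 2·(1+(-3)) − 2 = -6 → (-6,1,-3)
replace slot 2: 2·((-6)+(-3)) − 1 = -19 → (-6,-19,-3)
replace slot 1: 2·((-19)+(-3)) − (-6) = -38 → (-38,-19,-3)

-38,-19,-3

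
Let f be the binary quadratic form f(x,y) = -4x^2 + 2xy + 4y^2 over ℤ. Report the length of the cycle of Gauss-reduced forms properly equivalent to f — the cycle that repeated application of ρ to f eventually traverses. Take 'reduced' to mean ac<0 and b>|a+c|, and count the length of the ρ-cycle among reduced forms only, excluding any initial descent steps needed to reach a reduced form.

D = 68, ⌊√D⌋ = 8
river: ρ → (4,6,-2)
river: ρ → (-2,6,4)
river: ρ → (4,2,-4)
river: ρ → (-4,6,2)
river: ρ → (2,6,-4)
river: ρ → (-4,2,4)
ρ-cycle length = 6 (tail of 0 descent steps not counted)

6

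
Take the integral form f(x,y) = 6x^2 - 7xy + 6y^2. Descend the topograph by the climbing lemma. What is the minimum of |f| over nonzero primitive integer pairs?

translate: b→5 (≡-7 mod 12), so (6,-7,6)→(6,5,5)
flip: (6,5,5)→(5,-5,6)
translate: b→5 (≡-5 mod 10), so (5,-5,6)→(5,5,6)
reduced (well bottom): (5,5,6) with a≤c, −a<b≤a
well minimum = a = 5

5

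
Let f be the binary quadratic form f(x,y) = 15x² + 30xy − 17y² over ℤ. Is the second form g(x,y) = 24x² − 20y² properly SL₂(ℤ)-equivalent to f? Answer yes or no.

D₁ = 1920, D₂ = 1920
river cycle of f (length 6): (-17, 38, 7), (7, 32, -32), (-32, 32, 7), (7, 38, -17), (-17, 30, 15), (15, 30, -17)
river cycle of g (length 2): (-20, 40, 4), (4, 40, -20)
cycles differ ⇒ inequivalent

no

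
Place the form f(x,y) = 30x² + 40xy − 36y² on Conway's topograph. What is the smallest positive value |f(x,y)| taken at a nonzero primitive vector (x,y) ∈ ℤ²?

river: ρ → (-36,32,34)
river: ρ → (34,36,-34)
river: ρ → (-34,32,36)
river: ρ → (36,40,-30)
river: ρ → (-30,20,46)
river: ρ → (46,72,-4)
river: ρ → (-4,72,46)
river: ρ → (46,20,-30)
river: ρ → (-30,40,36)
river: ρ → (36,32,-34)
river: ρ → (-34,36,34)
river: ρ → (34,32,-36)
river: ρ → (-36,40,30)
river: ρ → (30,20,-46)
river: ρ → (-46,72,4)
river: ρ → (4,72,-46)
river: ρ → (-46,20,30)
river: ρ → (30,40,-36)
closes: descent 0, river 18
min |a| on river = 4

4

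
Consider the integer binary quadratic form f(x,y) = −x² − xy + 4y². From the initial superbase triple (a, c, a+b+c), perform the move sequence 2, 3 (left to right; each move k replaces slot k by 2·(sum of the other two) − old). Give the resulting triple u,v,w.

start (-1,4,2) = (f(1,0),f(0,1),f(1,1))
replace slot 2: 2·((-1)+2) − 4 = -2 → (-1,-2,2)
replace slot 3: 2·((-1)+(-2)) − 2 = -8 → (-1,-2,-8)

-1,-2,-8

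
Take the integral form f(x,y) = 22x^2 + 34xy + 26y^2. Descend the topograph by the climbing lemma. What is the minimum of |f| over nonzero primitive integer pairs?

translate: b→-10 (≡34 mod 44), so (22,34,26)→(22,-10,14)
flip: (22,-10,14)→(14,10,22)
reduced (well bottom): (14,10,22) with a≤c, −a<b≤a
well minimum = a = 14

14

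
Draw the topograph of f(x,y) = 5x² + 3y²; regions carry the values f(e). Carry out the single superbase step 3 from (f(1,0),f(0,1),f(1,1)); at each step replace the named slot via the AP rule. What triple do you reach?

start (5,3,8) = (f(1,0),f(0,1),f(1,1))
replace slot 3: 2·(5+3) − 8 = 8 → (5,3,8)

5,3,8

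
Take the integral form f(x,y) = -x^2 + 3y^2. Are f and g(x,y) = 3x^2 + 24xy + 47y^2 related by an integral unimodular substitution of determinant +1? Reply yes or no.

D₁ = 12, D₂ = 12
river cycle of f (length 2): (-1, 2, 2), (2, 2, -1)
river cycle of g (length 2): (-1, 2, 2), (2, 2, -1)
cycles coincide ⇒ equivalent

yes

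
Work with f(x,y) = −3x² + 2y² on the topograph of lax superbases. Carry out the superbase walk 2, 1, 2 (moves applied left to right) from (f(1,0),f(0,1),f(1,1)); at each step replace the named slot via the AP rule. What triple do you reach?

start (-3,2,-1) = (f(1,0),f(0,1),f(1,1))
replace slot 2: 2·((-3)+(-1)) − 2 = -10 → (-3,-10,-1)
replace slot 1: 2·((-10)+(-1)) − (-3) = -19 → (-19,-10,-1)
replace slot 2: 2·((-19)+(-1)) − (-10) = -30 → (-19,-30,-1)

-19,-30,-1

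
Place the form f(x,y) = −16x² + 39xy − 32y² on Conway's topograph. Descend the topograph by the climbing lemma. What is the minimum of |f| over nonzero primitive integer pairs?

translate: b→-7 (≡-39 mod 32), so (16,-39,32)→(16,-7,9)
flip: (16,-7,9)→(9,7,16)
reduced (well bottom): (9,7,16) with a≤c, −a<b≤a
well minimum |f| = |-9| = 9 (negative-definite)

9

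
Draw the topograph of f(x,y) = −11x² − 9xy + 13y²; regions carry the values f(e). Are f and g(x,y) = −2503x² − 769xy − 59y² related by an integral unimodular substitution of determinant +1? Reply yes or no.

D₁ = 653, D₂ = 653
river cycle of f (length 14): (13, 9, -11), (-11, 13, 11), (11, 9, -13), (-13, 17, 7), (7, 25, -1), (-1, 25, 7), (7, 17, -13), (-13, 9, 11), (11, 13, -11), (-11, 9, 13), … (4 more)
river cycle of g (length 14): (-11, 13, 11), (11, 9, -13), (-13, 17, 7), (7, 25, -1), (-1, 25, 7), (7, 17, -13), (-13, 9, 11), (11, 13, -11), (-11, 9, 13), (13, 17, -7), … (4 more)
cycles coincide ⇒ equivalent

yes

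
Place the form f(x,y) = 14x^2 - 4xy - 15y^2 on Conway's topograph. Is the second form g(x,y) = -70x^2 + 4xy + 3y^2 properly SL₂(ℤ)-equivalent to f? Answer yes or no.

D₁ = 856, D₂ = 856
river cycle of f (length 26): (-15, 4, 14), (14, 24, -5), (-5, 26, 9), (9, 28, -2), (-2, 28, 9), (9, 26, -5), (-5, 24, 14), (14, 4, -15), (-15, 26, 3), (3, 28, -6), … (16 more)
river cycle of g (length 26): (3, 26, -15), (-15, 4, 14), (14, 24, -5), (-5, 26, 9), (9, 28, -2), (-2, 28, 9), (9, 26, -5), (-5, 24, 14), (14, 4, -15), (-15, 26, 3), … (16 more)
cycles coincide ⇒ equivalent

yes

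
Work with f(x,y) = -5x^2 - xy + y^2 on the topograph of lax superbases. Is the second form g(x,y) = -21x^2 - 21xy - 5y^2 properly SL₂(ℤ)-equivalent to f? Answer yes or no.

D₁ = 21, D₂ = 21
river cycle of f (length 2): (1, 3, -3), (-3, 3, 1)
river cycle of g (length 2): (1, 3, -3), (-3, 3, 1)
cycles coincide ⇒ equivalent

yes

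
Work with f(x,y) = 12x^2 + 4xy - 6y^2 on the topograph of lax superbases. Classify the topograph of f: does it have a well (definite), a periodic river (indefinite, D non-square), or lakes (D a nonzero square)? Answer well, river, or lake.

D = b²−4ac = 4² − 4·12·(-6) = 304
D > 0 non-square ⇒ indefinite ⇒ periodic river

river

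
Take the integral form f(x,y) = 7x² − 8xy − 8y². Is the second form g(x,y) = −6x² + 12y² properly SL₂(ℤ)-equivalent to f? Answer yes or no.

D₁ = 288, D₂ = 288
river cycle of f (length 6): (-8, 8, 7), (7, 6, -9), (-9, 12, 4), (4, 12, -9), (-9, 6, 7), (7, 8, -8)
river cycle of g (length 2): (-6, 12, 6), (6, 12, -6)
cycles differ ⇒ inequivalent

no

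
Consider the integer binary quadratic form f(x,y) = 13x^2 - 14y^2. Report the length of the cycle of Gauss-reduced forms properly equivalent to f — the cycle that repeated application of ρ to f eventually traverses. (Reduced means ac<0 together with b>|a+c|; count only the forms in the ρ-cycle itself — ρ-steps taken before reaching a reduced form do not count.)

D = 728, ⌊√D⌋ = 26
descent: ρ → (-14,0,13)
descent: ρ → (13,26,-1)  [lands on river]
river: ρ → (-1,26,13)
ρ-cycle length = 2 (tail of 2 descent steps not counted)

2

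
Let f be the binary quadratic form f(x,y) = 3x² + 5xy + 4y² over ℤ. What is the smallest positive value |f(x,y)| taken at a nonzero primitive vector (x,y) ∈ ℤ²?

translate: b→-1 (≡5 mod 6), so (3,5,4)→(3,-1,2)
flip: (3,-1,2)→(2,1,3)
reduced (well bottom): (2,1,3) with a≤c, −a<b≤a
well minimum = a = 2

2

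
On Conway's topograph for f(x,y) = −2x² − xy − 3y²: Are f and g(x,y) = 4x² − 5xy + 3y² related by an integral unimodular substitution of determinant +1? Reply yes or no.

D₁ = -23, D₂ = -23
f is negative-definite; reduce −f:
−f: reduced (well bottom): (2,1,3) with a≤c, −a<b≤a
flip sign back: reduced form of f is (-2,-1,-3)
g: translate: b→3 (≡-5 mod 8), so (4,-5,3)→(4,3,2)
g: flip: (4,3,2)→(2,-3,4)
g: translate: b→1 (≡-3 mod 4), so (2,-3,4)→(2,1,3)
g: reduced (well bottom): (2,1,3) with a≤c, −a<b≤a
reduced forms (-2, -1, -3) vs (2, 1, 3) ⇒ inequivalent

no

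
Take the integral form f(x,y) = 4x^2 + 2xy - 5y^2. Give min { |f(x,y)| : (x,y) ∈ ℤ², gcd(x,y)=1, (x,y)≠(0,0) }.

river: ρ → (-5,8,1)
river: ρ → (1,8,-5)
river: ρ → (-5,2,4)
river: ρ → (4,6,-3)
river: ρ → (-3,6,4)
river: ρ → (4,2,-5)
closes: descent 0, river 6
min |a| on river = 1

1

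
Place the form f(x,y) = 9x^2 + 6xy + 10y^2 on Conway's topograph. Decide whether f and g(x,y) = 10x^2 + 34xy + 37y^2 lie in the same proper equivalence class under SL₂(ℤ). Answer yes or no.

D₁ = -324, D₂ = -324
f: reduced (well bottom): (9,6,10) with a≤c, −a<b≤a
g: translate: b→-6 (≡34 mod 20), so (10,34,37)→(10,-6,9)
g: flip: (10,-6,9)→(9,6,10)
g: reduced (well bottom): (9,6,10) with a≤c, −a<b≤a
reduced forms (9, 6, 10) vs (9, 6, 10) ⇒ equivalent

yes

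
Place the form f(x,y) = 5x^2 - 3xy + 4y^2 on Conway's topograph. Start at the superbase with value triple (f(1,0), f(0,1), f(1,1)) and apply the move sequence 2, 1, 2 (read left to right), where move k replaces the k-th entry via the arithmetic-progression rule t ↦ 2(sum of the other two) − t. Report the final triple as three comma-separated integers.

start (5,4,6) = (f(1,0),f(0,1),f(1,1))
replace slot 2: 2·(5+6) − 4 = 18 → (5,18,6)
replace slot 1: 2·(18+6) − 5 = 43 → (43,18,6)
replace slot 2: 2·(43+6) − 18 = 80 → (43,80,6)

43,80,6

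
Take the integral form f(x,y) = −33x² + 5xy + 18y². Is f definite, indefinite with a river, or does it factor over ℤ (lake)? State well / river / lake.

D = b²−4ac = 5² − 4·(-33)·18 = 2401
D = 49² is a perfect square ⇒ form factors over ℤ ⇒ lakes

lake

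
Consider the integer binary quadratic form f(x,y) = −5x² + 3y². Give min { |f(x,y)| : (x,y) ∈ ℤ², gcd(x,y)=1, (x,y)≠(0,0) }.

descent: ρ → (3,6,-2)  [lands on river]
river: ρ → (-2,6,3)
closes: descent 1, river 2
min |a| on river = 2

2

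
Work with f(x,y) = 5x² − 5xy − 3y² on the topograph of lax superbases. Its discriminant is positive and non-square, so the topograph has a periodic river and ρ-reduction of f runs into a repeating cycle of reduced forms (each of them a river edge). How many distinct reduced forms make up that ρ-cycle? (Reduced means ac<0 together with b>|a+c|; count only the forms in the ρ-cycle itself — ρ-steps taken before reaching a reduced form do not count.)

D = 85, ⌊√D⌋ = 9
descent: ρ → (-3,5,5)  [lands on river]
river: ρ → (5,5,-3)
river: ρ → (-3,7,3)
river: ρ → (3,5,-5)
river: ρ → (-5,5,3)
river: ρ → (3,7,-3)
ρ-cycle length = 6 (tail of 1 descent step not counted)

6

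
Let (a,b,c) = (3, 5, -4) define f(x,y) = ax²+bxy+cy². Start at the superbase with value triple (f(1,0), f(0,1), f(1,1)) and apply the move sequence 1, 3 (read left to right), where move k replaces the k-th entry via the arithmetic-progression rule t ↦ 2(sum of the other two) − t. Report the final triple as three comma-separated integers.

start (3,-4,4) = (f(1,0),f(0,1),f(1,1))
replace slot 1: 2·((-4)+4) − 3 = -3 → (-3,-4,4)
replace slot 3: 2·((-3)+(-4)) − 4 = -18 → (-3,-4,-18)

-3,-4,-18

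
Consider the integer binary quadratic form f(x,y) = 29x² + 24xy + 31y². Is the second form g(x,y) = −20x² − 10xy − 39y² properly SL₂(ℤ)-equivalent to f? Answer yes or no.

D₁ = -3020, D₂ = -3020
f: reduced (well bottom): (29,24,31) with a≤c, −a<b≤a
g is negative-definite; reduce −g:
−g: reduced (well bottom): (20,10,39) with a≤c, −a<b≤a
flip sign back: reduced form of g is (-20,-10,-39)
reduced forms (29, 24, 31) vs (-20, -10, -39) ⇒ inequivalent

no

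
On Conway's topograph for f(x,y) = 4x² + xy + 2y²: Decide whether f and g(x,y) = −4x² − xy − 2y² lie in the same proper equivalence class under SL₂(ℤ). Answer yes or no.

D₁ = -31, D₂ = -31
f: flip: (4,1,2)→(2,-1,4)
f: reduced (well bottom): (2,-1,4) with a≤c, −a<b≤a
g is negative-definite; reduce −g:
−g: flip: (4,1,2)→(2,-1,4)
−g: reduced (well bottom): (2,-1,4) with a≤c, −a<b≤a
flip sign back: reduced form of g is (-2,1,-4)
reduced forms (2, -1, 4) vs (-2, 1, -4) ⇒ inequivalent

no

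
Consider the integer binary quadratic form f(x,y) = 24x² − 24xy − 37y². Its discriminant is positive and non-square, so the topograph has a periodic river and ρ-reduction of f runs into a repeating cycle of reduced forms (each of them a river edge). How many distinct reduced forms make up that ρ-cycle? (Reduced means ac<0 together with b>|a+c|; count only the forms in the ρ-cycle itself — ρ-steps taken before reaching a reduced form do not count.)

D = 4128, ⌊√D⌋ = 64
descent: ρ → (-37,24,24)  [lands on river]
river: ρ → (24,24,-37)
river: ρ → (-37,50,11)
river: ρ → (11,60,-12)
river: ρ → (-12,60,11)
river: ρ → (11,50,-37)
ρ-cycle length = 6 (tail of 1 descent step not counted)

6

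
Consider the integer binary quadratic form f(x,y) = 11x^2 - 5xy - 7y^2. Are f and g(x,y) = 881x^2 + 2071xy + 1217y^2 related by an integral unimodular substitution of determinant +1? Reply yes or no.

D₁ = 333, D₂ = 333
river cycle of f (length 6): (-7, 5, 11), (11, 17, -1), (-1, 17, 11), (11, 5, -7), (-7, 9, 9), (9, 9, -7)
river cycle of g (length 6): (-1, 17, 11), (11, 5, -7), (-7, 9, 9), (9, 9, -7), (-7, 5, 11), (11, 17, -1)
cycles coincide ⇒ equivalent

yes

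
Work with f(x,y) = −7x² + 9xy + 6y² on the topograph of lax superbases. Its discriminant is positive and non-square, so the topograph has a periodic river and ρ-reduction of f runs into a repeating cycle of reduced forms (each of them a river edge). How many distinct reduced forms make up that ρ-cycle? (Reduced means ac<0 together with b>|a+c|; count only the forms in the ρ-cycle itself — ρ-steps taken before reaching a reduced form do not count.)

D = 249, ⌊√D⌋ = 15
river: ρ → (6,15,-1)
river: ρ → (-1,15,6)
river: ρ → (6,9,-7)
river: ρ → (-7,5,8)
river: ρ → (8,11,-4)
river: ρ → (-4,13,5)
river: ρ → (5,7,-10)
river: ρ → (-10,13,2)
river: ρ → (2,15,-3)
river: ρ → (-3,15,2)
river: ρ → (2,13,-10)
river: ρ → (-10,7,5)
river: ρ → (5,13,-4)
river: ρ → (-4,11,8)
river: ρ → (8,5,-7)
river: ρ → (-7,9,6)
ρ-cycle length = 16 (tail of 0 descent steps not counted)

16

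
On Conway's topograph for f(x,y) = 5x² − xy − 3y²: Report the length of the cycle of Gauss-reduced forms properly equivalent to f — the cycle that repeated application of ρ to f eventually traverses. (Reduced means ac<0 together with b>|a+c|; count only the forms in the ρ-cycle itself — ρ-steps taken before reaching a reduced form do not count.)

D = 61, ⌊√D⌋ = 7
descent: ρ → (-3,7,1)  [lands on river]
river: ρ → (1,7,-3)
river: ρ → (-3,5,3)
river: ρ → (3,7,-1)
river: ρ → (-1,7,3)
river: ρ → (3,5,-3)
ρ-cycle length = 6 (tail of 1 descent step not counted)

6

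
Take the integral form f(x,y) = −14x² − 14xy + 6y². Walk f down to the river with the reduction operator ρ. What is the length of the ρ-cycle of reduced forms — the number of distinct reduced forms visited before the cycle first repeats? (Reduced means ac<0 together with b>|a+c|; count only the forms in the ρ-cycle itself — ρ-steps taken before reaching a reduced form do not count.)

D = 532, ⌊√D⌋ = 23
descent: ρ → (6,14,-14)  [lands on river]
river: ρ → (-14,14,6)
river: ρ → (6,22,-2)
river: ρ → (-2,22,6)
ρ-cycle length = 4 (tail of 1 descent step not counted)

4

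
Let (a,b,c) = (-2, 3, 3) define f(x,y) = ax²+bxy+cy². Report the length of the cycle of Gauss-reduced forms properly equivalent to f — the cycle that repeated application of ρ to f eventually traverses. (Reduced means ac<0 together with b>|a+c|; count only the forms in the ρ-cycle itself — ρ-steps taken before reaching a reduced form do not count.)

D = 33, ⌊√D⌋ = 5
river: ρ → (3,3,-2)
river: ρ → (-2,5,1)
river: ρ → (1,5,-2)
river: ρ → (-2,3,3)
ρ-cycle length = 4 (tail of 0 descent steps not counted)

4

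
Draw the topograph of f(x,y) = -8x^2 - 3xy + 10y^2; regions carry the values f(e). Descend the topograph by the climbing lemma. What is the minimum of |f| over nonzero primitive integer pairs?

descent: ρ → (10,3,-8)  [lands on river]
river: ρ → (-8,13,5)
river: ρ → (5,17,-2)
river: ρ → (-2,15,13)
river: ρ → (13,11,-4)
river: ρ → (-4,13,10)
river: ρ → (10,7,-7)
river: ρ → (-7,7,10)
river: ρ → (10,13,-4)
river: ρ → (-4,11,13)
river: ρ → (13,15,-2)
river: ρ → (-2,17,5)
river: ρ → (5,13,-8)
river: ρ → (-8,3,10)
river: ρ → (10,17,-1)
river: ρ → (-1,17,10)
closes: descent 1, river 16
min |a| on river = 1

1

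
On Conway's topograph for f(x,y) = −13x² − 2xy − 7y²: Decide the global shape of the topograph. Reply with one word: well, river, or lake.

D = b²−4ac = (-2)² − 4·(-13)·(-7) = -360
D < 0 ⇒ definite ⇒ every region one sign ⇒ single well

well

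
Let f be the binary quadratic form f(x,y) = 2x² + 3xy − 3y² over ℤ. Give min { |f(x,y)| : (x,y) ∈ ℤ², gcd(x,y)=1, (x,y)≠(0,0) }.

river: ρ → (-3,3,2)
river: ρ → (2,5,-1)
river: ρ → (-1,5,2)
river: ρ → (2,3,-3)
closes: descent 0, river 4
min |a| on river = 1

1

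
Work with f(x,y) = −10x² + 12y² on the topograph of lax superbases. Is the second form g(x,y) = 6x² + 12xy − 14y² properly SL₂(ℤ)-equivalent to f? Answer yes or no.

D₁ = 480, D₂ = 480
river cycle of f (length 2): (-10, 20, 2), (2, 20, -10)
river cycle of g (length 4): (-14, 16, 4), (4, 16, -14), (-14, 12, 6), (6, 12, -14)
cycles differ ⇒ inequivalent

no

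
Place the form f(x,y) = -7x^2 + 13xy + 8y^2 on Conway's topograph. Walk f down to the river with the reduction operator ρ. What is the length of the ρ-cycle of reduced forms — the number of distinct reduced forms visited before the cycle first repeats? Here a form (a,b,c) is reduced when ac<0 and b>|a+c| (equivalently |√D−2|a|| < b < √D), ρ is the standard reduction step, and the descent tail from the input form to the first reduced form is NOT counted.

D = 393, ⌊√D⌋ = 19
river: ρ → (8,19,-1)
river: ρ → (-1,19,8)
river: ρ → (8,13,-7)
river: ρ → (-7,15,6)
river: ρ → (6,9,-13)
river: ρ → (-13,17,2)
river: ρ → (2,19,-4)
river: ρ → (-4,13,14)
river: ρ → (14,15,-3)
river: ρ → (-3,15,14)
river: ρ → (14,13,-4)
river: ρ → (-4,19,2)
river: ρ → (2,17,-13)
river: ρ → (-13,9,6)
river: ρ → (6,15,-7)
river: ρ → (-7,13,8)
ρ-cycle length = 16 (tail of 0 descent steps not counted)

16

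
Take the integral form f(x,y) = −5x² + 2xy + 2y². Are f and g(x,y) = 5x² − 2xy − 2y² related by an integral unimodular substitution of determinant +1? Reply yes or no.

D₁ = 44, D₂ = 44
river cycle of f (length 2): (2, 6, -1), (-1, 6, 2)
river cycle of g (length 2): (-2, 6, 1), (1, 6, -2)
cycles differ ⇒ inequivalent

no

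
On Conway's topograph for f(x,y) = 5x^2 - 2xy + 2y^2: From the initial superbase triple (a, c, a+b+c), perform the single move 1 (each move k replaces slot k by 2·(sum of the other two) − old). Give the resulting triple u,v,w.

start (5,2,5) = (f(1,0),f(0,1),f(1,1))
replace slot 1: 2·(2+5) − 5 = 9 → (9,2,5)

9,2,5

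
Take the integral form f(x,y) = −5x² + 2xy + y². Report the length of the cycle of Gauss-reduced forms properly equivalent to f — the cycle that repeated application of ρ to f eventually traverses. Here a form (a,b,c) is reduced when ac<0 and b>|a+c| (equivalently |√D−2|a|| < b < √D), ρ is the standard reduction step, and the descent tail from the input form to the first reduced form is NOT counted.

D = 24, ⌊√D⌋ = 4
descent: ρ → (1,4,-2)  [lands on river]
river: ρ → (-2,4,1)
ρ-cycle length = 2 (tail of 1 descent step not counted)

2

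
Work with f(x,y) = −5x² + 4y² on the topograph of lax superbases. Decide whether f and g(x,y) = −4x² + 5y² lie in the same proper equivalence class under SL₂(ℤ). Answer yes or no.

D₁ = 80, D₂ = 80
river cycle of f (length 2): (4, 8, -1), (-1, 8, 4)
river cycle of g (length 2): (-4, 8, 1), (1, 8, -4)
cycles differ ⇒ inequivalent

no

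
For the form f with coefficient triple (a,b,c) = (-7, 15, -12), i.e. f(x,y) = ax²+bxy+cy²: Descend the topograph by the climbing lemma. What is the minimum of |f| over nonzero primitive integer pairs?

translate: b→-1 (≡-15 mod 14), so (7,-15,12)→(7,-1,4)
flip: (7,-1,4)→(4,1,7)
reduced (well bottom): (4,1,7) with a≤c, −a<b≤a
well minimum |f| = |-4| = 4 (negative-definite)

4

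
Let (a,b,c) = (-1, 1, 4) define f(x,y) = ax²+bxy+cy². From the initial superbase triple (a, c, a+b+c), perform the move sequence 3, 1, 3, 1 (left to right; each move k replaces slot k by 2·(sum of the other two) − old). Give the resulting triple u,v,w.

start (-1,4,4) = (f(1,0),f(0,1),f(1,1))
replace slot 3: 2·((-1)+4) − 4 = 2 → (-1,4,2)
replace slot 1: 2·(4+2) − (-1) = 13 → (13,4,2)
replace slot 3: 2·(13+4) − 2 = 32 → (13,4,32)
replace slot 1: 2·(4+32) − 13 = 59 → (59,4,32)

59,4,32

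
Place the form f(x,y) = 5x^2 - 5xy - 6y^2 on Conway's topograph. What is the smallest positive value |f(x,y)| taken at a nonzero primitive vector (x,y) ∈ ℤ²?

descent: ρ → (-6,5,5)  [lands on river]
river: ρ → (5,5,-6)
river: ρ → (-6,7,4)
river: ρ → (4,9,-4)
river: ρ → (-4,7,6)
river: ρ → (6,5,-5)
river: ρ → (-5,5,6)
river: ρ → (6,7,-4)
river: ρ → (-4,9,4)
river: ρ → (4,7,-6)
closes: descent 1, river 10
min |a| on river = 4

4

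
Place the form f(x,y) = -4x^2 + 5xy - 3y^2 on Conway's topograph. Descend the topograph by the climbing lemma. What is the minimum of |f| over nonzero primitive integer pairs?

translate: b→3 (≡-5 mod 8), so (4,-5,3)→(4,3,2)
flip: (4,3,2)→(2,-3,4)
translate: b→1 (≡-3 mod 4), so (2,-3,4)→(2,1,3)
reduced (well bottom): (2,1,3) with a≤c, −a<b≤a
well minimum |f| = |-2| = 2 (negative-definite)

2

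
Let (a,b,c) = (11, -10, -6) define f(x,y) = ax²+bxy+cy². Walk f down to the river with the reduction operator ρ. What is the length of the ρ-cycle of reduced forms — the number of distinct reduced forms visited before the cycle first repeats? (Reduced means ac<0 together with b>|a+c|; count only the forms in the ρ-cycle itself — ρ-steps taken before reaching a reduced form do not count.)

D = 364, ⌊√D⌋ = 19
descent: ρ → (-6,10,11)  [lands on river]
river: ρ → (11,12,-5)
river: ρ → (-5,18,2)
river: ρ → (2,18,-5)
river: ρ → (-5,12,11)
river: ρ → (11,10,-6)
river: ρ → (-6,14,7)
river: ρ → (7,14,-6)
ρ-cycle length = 8 (tail of 1 descent step not counted)

8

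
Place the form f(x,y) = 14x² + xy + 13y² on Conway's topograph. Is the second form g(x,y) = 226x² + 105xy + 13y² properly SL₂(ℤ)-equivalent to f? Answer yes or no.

D₁ = -727, D₂ = -727
f: flip: (14,1,13)→(13,-1,14)
f: reduced (well bottom): (13,-1,14) with a≤c, −a<b≤a
g: flip: (226,105,13)→(13,-105,226)
g: translate: b→-1 (≡-105 mod 26), so (13,-105,226)→(13,-1,14)
g: reduced (well bottom): (13,-1,14) with a≤c, −a<b≤a
reduced forms (13, -1, 14) vs (13, -1, 14) ⇒ equivalent

yes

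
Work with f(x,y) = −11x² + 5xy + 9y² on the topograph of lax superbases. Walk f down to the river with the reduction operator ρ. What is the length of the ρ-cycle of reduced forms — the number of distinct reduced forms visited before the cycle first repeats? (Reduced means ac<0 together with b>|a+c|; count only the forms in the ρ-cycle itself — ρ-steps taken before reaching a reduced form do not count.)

D = 421, ⌊√D⌋ = 20
river: ρ → (9,13,-7)
river: ρ → (-7,15,7)
river: ρ → (7,13,-9)
river: ρ → (-9,5,11)
river: ρ → (11,17,-3)
river: ρ → (-3,19,5)
river: ρ → (5,11,-15)
river: ρ → (-15,19,1)
river: ρ → (1,19,-15)
river: ρ → (-15,11,5)
river: ρ → (5,19,-3)
river: ρ → (-3,17,11)
river: ρ → (11,5,-9)
river: ρ → (-9,13,7)
river: ρ → (7,15,-7)
river: ρ → (-7,13,9)
river: ρ → (9,5,-11)
river: ρ → (-11,17,3)
river: ρ → (3,19,-5)
river: ρ → (-5,11,15)
river: ρ → (15,19,-1)
river: ρ → (-1,19,15)
river: ρ → (15,11,-5)
river: ρ → (-5,19,3)
river: ρ → (3,17,-11)
river: ρ → (-11,5,9)
ρ-cycle length = 26 (tail of 0 descent steps not counted)

26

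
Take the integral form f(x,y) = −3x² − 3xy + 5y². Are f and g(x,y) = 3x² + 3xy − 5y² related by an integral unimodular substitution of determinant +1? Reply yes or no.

D₁ = 69, D₂ = 69
river cycle of f (length 4): (5, 3, -3), (-3, 3, 5), (5, 7, -1), (-1, 7, 5)
river cycle of g (length 4): (-5, 7, 1), (1, 7, -5), (-5, 3, 3), (3, 3, -5)
cycles differ ⇒ inequivalent

no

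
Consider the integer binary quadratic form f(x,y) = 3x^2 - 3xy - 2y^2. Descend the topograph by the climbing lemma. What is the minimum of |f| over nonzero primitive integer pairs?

descent: ρ → (-2,3,3)  [lands on river]
river: ρ → (3,3,-2)
river: ρ → (-2,5,1)
river: ρ → (1,5,-2)
closes: descent 1, river 4
min |a| on river = 1

1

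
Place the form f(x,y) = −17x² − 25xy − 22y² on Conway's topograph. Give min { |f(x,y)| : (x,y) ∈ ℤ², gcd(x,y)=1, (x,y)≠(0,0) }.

translate: b→-9 (≡25 mod 34), so (17,25,22)→(17,-9,14)
flip: (17,-9,14)→(14,9,17)
reduced (well bottom): (14,9,17) with a≤c, −a<b≤a
well minimum |f| = |-14| = 14 (negative-definite)

14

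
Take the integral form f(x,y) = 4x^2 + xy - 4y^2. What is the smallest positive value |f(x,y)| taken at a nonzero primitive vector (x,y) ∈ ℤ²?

river: ρ → (-4,7,1)
river: ρ → (1,7,-4)
river: ρ → (-4,1,4)
river: ρ → (4,7,-1)
river: ρ → (-1,7,4)
river: ρ → (4,1,-4)
closes: descent 0, river 6
min |a| on river = 1

1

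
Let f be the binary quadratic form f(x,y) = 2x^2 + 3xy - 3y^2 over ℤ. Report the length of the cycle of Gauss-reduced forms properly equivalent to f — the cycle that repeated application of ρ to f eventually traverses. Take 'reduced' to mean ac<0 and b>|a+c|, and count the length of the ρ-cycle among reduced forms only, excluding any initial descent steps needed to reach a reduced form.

D = 33, ⌊√D⌋ = 5
river: ρ → (-3,3,2)
river: ρ → (2,5,-1)
river: ρ → (-1,5,2)
river: ρ → (2,3,-3)
ρ-cycle length = 4 (tail of 0 descent steps not counted)

4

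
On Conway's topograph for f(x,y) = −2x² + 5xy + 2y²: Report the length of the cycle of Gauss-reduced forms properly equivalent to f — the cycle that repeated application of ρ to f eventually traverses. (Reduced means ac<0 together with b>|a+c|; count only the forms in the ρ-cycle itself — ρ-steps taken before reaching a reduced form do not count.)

D = 41, ⌊√D⌋ = 6
river: ρ → (2,3,-4)
river: ρ → (-4,5,1)
river: ρ → (1,5,-4)
river: ρ → (-4,3,2)
river: ρ → (2,5,-2)
river: ρ → (-2,3,4)
river: ρ → (4,5,-1)
river: ρ → (-1,5,4)
river: ρ → (4,3,-2)
river: ρ → (-2,5,2)
ρ-cycle length = 10 (tail of 0 descent steps not counted)

10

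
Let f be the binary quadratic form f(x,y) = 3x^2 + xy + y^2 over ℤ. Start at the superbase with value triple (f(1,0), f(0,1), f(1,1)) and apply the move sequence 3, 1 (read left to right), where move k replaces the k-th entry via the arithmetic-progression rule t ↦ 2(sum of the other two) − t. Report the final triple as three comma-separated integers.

start (3,1,5) = (f(1,0),f(0,1),f(1,1))
replace slot 3: 2·(3+1) − 5 = 3 → (3,1,3)
replace slot 1: 2·(1+3) − 3 = 5 → (5,1,3)

5,1,3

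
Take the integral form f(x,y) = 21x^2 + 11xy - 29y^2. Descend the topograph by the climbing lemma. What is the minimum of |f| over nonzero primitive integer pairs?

river: ρ → (-29,47,3)
river: ρ → (3,49,-13)
river: ρ → (-13,29,33)
river: ρ → (33,37,-9)
river: ρ → (-9,35,37)
river: ρ → (37,39,-7)
river: ρ → (-7,45,19)
river: ρ → (19,31,-21)
river: ρ → (-21,11,29)
river: ρ → (29,47,-3)
river: ρ → (-3,49,13)
river: ρ → (13,29,-33)
river: ρ → (-33,37,9)
river: ρ → (9,35,-37)
river: ρ → (-37,39,7)
river: ρ → (7,45,-19)
river: ρ → (-19,31,21)
river: ρ → (21,11,-29)
closes: descent 0, river 18
min |a| on river = 3

3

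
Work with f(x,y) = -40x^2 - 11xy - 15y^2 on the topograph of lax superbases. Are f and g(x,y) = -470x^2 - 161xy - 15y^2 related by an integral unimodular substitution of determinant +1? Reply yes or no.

D₁ = -2279, D₂ = -2279
f is negative-definite; reduce −f:
−f: flip: (40,11,15)→(15,-11,40)
−f: reduced (well bottom): (15,-11,40) with a≤c, −a<b≤a
flip sign back: reduced form of f is (-15,11,-40)
g is negative-definite; reduce −g:
−g: flip: (470,161,15)→(15,-161,470)
−g: translate: b→-11 (≡-161 mod 30), so (15,-161,470)→(15,-11,40)
−g: reduced (well bottom): (15,-11,40) with a≤c, −a<b≤a
flip sign back: reduced form of g is (-15,11,-40)
reduced forms (-15, 11, -40) vs (-15, 11, -40) ⇒ equivalent

yes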